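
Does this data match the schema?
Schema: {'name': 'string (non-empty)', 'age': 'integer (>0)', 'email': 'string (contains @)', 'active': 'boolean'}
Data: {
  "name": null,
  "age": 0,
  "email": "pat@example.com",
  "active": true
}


Validating each field against schema:
  name: FAIL (null is not a string)
  age: FAIL (0 is not > 0)
  email: OK (string with @)
  active: OK (boolean)

Result: INVALID (2 errors: name, age)

INVALID (2 errors: name, age)


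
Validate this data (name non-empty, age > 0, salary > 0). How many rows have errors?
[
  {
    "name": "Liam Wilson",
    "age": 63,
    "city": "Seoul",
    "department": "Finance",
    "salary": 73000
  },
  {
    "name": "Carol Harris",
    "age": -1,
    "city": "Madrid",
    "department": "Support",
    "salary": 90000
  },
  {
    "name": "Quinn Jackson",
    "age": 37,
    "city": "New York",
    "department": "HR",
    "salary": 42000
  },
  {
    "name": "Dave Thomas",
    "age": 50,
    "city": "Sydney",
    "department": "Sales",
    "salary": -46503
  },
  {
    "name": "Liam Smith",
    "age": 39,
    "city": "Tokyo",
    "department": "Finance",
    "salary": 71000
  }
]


Validating 5 records:
Rules: name non-empty, age > 0, salary > 0

  Row 1 (Liam Wilson): OK
  Row 2 (Carol Harris): negative age: -1
  Row 3 (Quinn Jackson): OK
  Row 4 (Dave Thomas): negative salary: -46503
  Row 5 (Liam Smith): OK

Total errors: 2

2 errors


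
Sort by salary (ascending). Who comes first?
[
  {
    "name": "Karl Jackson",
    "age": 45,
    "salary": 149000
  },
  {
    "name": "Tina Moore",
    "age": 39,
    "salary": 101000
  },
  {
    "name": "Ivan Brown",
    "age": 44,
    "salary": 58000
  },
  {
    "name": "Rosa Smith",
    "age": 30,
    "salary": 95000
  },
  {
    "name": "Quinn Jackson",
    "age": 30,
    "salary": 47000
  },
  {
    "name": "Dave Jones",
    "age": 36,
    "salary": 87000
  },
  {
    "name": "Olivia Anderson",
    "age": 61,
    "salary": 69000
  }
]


Sort by: salary (ascending)

Sorted order:
  1. Quinn Jackson (salary = 47000)
  2. Ivan Brown (salary = 58000)
  3. Olivia Anderson (salary = 69000)
  4. Dave Jones (salary = 87000)
  5. Rosa Smith (salary = 95000)
  6. Tina Moore (salary = 101000)
  7. Karl Jackson (salary = 149000)

First: Quinn Jackson

Quinn Jackson


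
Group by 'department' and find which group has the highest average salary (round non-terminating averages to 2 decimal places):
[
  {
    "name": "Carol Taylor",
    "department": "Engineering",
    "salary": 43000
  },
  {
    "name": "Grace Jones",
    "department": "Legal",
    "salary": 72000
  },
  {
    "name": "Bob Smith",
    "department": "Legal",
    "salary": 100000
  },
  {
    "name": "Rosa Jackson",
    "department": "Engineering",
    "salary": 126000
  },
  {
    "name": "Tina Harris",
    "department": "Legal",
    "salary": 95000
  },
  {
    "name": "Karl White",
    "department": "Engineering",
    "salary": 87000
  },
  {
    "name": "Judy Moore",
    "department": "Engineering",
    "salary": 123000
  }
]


Group by: department

Groups:
  Engineering: 4 people, avg salary = 379000/4 = $94750
  Legal: 3 people, avg salary = 267000/3 = $89000

Highest average salary: Engineering ($94750)

Engineering ($94750)


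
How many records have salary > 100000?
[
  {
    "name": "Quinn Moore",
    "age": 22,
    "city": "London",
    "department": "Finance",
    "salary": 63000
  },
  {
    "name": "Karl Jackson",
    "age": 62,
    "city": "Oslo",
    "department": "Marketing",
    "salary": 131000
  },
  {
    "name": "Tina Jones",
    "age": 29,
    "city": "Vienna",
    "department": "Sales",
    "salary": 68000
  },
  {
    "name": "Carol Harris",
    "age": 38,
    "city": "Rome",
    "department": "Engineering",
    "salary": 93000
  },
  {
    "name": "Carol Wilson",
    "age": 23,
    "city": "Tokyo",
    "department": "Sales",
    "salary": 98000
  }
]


Data: 5 records
Condition: salary > 100000

Checking each record:
  Quinn Moore: 63000
  Karl Jackson: 131000 MATCH
  Tina Jones: 68000
  Carol Harris: 93000
  Carol Wilson: 98000

Count: 1

1


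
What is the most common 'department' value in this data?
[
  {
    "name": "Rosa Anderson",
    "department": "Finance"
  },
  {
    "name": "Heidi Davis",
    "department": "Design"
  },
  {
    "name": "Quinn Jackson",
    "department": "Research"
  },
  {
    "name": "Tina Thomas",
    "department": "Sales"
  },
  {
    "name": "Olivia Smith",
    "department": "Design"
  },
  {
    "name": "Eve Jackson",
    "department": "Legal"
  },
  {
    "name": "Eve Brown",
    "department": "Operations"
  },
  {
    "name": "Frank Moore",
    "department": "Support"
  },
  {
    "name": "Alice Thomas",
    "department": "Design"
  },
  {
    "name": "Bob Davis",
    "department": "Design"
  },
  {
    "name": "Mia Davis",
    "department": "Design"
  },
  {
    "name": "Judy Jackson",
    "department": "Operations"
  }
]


Counting 'department' values across 12 records:

  Design: 5 #####
  Operations: 2 ##
  Finance: 1 #
  Research: 1 #
  Sales: 1 #
  Legal: 1 #
  Support: 1 #

Most common: Design (5 times)

Design (5 times)


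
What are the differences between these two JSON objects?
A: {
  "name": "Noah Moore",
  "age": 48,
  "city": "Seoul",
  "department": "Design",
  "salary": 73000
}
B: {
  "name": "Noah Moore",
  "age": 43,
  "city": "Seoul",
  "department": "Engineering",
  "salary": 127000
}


Comparing each field (in key order):
  name: same
  age: DIFFERENT
  city: same
  department: DIFFERENT
  salary: DIFFERENT
Differences:
  age: 48 -> 43
  department: Design -> Engineering
  salary: 73000 -> 127000

3 field(s) changed

3 changes: age, department, salary


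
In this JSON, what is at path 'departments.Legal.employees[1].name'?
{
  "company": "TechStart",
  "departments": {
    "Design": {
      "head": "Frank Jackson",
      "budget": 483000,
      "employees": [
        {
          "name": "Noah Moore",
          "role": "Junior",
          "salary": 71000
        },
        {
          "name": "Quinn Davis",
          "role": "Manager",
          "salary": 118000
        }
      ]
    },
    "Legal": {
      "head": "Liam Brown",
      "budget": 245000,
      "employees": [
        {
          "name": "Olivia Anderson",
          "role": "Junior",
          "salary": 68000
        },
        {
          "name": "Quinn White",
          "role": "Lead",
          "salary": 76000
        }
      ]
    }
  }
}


Path: departments.Legal.employees[1].name

Navigate:
  -> departments
  -> Legal
  -> employees[1].name = 'Quinn White'

Quinn White


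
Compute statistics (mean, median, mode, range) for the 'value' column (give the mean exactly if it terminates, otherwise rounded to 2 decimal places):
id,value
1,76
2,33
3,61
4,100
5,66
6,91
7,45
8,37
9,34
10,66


Data: [76, 33, 61, 100, 66, 91, 45, 37, 34, 66]
Count: 10
Sum: 609
Mean: 609/10 = 60.9
Sorted: [33, 34, 37, 45, 61, 66, 66, 76, 91, 100]
Median: 63.5
Mode: 66 (2 times)
Range: 100 - 33 = 67
Min: 33, Max: 100

mean=60.9, median=63.5, mode=66, range=67


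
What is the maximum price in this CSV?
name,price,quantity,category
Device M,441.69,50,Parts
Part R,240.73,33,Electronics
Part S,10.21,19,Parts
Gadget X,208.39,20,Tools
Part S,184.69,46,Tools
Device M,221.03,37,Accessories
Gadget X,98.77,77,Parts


Computing maximum price:
Values: [441.69, 240.73, 10.21, 208.39, 184.69, 221.03, 98.77]
Max = 441.69

441.69


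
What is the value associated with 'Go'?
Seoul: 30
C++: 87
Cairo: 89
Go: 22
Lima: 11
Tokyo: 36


Looking up key 'Go'
Value: 22

22


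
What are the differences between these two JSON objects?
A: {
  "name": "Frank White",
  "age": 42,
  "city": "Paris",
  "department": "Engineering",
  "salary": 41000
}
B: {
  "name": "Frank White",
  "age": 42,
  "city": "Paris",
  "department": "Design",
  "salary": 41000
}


Comparing each field (in key order):
  name: same
  age: same
  city: same
  department: DIFFERENT
  salary: same
Differences:
  department: Engineering -> Design

1 field(s) changed

1 change: department


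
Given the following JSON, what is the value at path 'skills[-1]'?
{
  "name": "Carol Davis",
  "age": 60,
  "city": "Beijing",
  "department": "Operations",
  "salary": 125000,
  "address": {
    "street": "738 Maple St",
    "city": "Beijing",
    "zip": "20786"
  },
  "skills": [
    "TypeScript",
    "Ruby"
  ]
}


Query: skills[-1]
Path: skills -> last element
Value: Ruby

Ruby


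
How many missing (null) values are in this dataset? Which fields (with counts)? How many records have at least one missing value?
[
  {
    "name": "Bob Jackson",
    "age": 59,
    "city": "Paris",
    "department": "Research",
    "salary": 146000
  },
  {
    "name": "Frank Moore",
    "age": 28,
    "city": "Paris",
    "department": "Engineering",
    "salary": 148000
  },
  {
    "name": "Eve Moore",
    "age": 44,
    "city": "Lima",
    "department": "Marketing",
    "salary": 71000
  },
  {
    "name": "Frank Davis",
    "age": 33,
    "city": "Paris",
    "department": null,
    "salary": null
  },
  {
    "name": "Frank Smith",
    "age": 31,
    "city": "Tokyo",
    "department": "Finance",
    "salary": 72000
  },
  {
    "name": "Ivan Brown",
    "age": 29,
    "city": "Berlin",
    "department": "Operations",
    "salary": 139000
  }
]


Checking for missing (null) values in 6 records:

  Bob Jackson: complete
  Frank Moore: complete
  Eve Moore: complete
  Frank Davis: department, salary
  Frank Smith: complete
  Ivan Brown: complete

Per field:
  name: 0 missing
  age: 0 missing
  city: 0 missing
  department: 1 missing
  salary: 1 missing

Total missing values: 2
Records with any missing: 1

2 missing values (department: 1, salary: 1); 1 incomplete records


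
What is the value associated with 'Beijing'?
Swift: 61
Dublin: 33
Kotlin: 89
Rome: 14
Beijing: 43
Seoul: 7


Looking up key 'Beijing'
Value: 43

43


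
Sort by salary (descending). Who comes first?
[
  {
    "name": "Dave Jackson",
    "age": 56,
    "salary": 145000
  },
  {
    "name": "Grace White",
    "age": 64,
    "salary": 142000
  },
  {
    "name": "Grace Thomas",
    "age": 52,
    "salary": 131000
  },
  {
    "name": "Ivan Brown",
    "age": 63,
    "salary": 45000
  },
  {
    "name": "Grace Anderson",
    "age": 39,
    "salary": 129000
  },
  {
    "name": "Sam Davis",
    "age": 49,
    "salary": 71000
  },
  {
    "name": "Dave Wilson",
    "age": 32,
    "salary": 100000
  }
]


Sort by: salary (descending)

Sorted order:
  1. Dave Jackson (salary = 145000)
  2. Grace White (salary = 142000)
  3. Grace Thomas (salary = 131000)
  4. Grace Anderson (salary = 129000)
  5. Dave Wilson (salary = 100000)
  6. Sam Davis (salary = 71000)
  7. Ivan Brown (salary = 45000)

First: Dave Jackson

Dave Jackson


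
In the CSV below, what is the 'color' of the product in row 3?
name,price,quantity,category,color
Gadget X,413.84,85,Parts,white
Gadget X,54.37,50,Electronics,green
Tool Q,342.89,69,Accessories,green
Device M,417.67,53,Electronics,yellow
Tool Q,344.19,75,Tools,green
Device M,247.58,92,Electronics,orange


Query: Row 3 ('Tool Q'), column 'color'
Value: green

green


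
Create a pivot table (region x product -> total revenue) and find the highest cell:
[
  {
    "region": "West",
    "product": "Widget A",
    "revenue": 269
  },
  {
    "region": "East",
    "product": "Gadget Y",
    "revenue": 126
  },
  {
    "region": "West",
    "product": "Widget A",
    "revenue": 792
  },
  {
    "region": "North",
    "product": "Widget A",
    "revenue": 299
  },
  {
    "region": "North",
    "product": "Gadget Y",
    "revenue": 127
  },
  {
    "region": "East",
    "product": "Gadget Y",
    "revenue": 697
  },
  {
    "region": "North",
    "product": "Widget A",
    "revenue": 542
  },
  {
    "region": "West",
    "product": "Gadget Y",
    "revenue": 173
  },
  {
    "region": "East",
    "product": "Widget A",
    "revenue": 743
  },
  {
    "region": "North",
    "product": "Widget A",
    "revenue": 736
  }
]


Pivot: region (rows) x product (columns) -> total revenue

     Gadget Y      Widget A    
East           823           743  
North          127          1577  
West           173          1061  

Highest: North / Widget A = $1577

North / Widget A = $1577


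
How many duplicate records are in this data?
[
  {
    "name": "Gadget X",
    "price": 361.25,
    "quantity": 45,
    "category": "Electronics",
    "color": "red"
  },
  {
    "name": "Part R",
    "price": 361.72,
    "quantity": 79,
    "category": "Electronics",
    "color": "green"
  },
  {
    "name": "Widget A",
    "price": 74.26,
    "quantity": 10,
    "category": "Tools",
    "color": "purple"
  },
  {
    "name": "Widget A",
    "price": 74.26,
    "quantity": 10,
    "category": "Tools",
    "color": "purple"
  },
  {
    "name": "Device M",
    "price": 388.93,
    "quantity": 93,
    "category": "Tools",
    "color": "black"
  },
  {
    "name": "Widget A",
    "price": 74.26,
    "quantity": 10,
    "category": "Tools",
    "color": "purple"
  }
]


Checking 6 records for duplicates:

  Row 1: Gadget X ($361.25, qty 45)
  Row 2: Part R ($361.72, qty 79)
  Row 3: Widget A ($74.26, qty 10)
  Row 4: Widget A ($74.26, qty 10) <-- DUPLICATE
  Row 5: Device M ($388.93, qty 93)
  Row 6: Widget A ($74.26, qty 10) <-- DUPLICATE

Duplicates found: 2
Unique records: 4

2 duplicates, 4 unique


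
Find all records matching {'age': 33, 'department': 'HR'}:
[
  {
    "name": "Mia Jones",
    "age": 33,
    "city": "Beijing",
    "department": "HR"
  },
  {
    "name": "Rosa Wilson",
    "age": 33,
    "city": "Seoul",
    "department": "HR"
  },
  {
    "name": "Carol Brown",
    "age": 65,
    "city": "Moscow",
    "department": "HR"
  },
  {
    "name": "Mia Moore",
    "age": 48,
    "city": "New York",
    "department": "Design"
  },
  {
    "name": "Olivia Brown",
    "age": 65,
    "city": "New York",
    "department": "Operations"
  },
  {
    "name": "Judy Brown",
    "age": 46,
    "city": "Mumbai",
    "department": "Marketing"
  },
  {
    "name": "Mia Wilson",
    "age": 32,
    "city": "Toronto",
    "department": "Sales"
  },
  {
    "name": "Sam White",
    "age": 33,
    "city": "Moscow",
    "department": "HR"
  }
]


Search criteria: {'age': 33, 'department': 'HR'}

Checking 8 records:
  Mia Jones: {age: 33, department: HR} <-- MATCH
  Rosa Wilson: {age: 33, department: HR} <-- MATCH
  Carol Brown: {age: 65, department: HR}
  Mia Moore: {age: 48, department: Design}
  Olivia Brown: {age: 65, department: Operations}
  Judy Brown: {age: 46, department: Marketing}
  Mia Wilson: {age: 32, department: Sales}
  Sam White: {age: 33, department: HR} <-- MATCH

Matches: ["Mia Jones", "Rosa Wilson", "Sam White"]

["Mia Jones", "Rosa Wilson", "Sam White"]


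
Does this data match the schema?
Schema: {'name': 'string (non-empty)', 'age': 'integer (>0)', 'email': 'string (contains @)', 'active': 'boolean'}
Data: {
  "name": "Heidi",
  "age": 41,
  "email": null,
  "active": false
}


Validating each field against schema:
  name: OK (non-empty string)
  age: OK (positive integer)
  email: FAIL (null is not a string)
  active: OK (boolean)

Result: INVALID (1 error: email)

INVALID (1 error: email)


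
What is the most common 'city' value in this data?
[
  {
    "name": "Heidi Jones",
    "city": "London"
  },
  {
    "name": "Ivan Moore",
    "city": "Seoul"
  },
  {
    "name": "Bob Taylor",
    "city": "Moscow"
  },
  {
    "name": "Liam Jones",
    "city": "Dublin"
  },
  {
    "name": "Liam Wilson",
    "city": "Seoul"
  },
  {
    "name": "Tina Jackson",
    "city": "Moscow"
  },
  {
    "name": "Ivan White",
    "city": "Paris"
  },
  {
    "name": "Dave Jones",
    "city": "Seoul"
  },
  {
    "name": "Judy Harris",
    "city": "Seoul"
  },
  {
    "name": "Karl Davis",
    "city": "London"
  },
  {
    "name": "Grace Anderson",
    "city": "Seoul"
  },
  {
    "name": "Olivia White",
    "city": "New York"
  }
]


Counting 'city' values across 12 records:

  Seoul: 5 #####
  London: 2 ##
  Moscow: 2 ##
  Dublin: 1 #
  Paris: 1 #
  New York: 1 #

Most common: Seoul (5 times)

Seoul (5 times)


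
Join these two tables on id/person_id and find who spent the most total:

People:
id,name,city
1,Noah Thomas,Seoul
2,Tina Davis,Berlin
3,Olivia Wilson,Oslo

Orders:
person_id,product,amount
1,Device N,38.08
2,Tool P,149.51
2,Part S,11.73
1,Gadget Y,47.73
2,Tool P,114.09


Join on: people.id = orders.person_id

Joined rows:
  Noah Thomas (Seoul) bought Device N for $38.08
  Tina Davis (Berlin) bought Tool P for $149.51
  Tina Davis (Berlin) bought Part S for $11.73
  Noah Thomas (Seoul) bought Gadget Y for $47.73
  Tina Davis (Berlin) bought Tool P for $114.09

Total per person:
  Tina Davis: $275.33
  Noah Thomas: $85.81

Top spender: Tina Davis ($275.33)

Tina Davis ($275.33)


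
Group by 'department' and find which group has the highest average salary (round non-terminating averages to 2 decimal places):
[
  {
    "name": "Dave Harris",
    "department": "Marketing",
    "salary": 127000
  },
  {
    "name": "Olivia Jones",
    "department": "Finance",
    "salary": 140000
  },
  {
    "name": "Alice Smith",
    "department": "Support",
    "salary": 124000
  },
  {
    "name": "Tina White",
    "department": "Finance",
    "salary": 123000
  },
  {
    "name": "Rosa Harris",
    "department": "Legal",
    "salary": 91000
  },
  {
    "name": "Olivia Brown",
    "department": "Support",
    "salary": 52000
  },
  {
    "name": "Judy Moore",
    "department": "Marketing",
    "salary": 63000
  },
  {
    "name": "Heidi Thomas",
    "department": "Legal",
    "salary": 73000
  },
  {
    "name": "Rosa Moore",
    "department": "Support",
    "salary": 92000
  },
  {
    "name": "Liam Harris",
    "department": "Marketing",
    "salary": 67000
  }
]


Group by: department

Groups:
  Finance: 2 people, avg salary = 263000/2 = $131500
  Legal: 2 people, avg salary = 164000/2 = $82000
  Marketing: 3 people, avg salary = 257000/3 ≈ $85666.67
  Support: 3 people, avg salary = 268000/3 ≈ $89333.33

Highest average salary: Finance ($131500)

Finance ($131500)


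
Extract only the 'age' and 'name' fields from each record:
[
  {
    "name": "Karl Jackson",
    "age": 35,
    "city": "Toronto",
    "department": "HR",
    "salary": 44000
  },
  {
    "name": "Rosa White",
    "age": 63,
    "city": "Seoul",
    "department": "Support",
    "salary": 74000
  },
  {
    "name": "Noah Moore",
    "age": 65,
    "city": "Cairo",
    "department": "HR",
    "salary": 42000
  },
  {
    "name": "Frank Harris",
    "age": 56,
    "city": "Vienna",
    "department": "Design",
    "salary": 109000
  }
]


Original: 4 records with fields: name, age, city, department, salary
Keep: ['age', 'name']
Drop: ['city', 'department', 'salary']
Result: 4 records, 2 fields each

[
  {
    "age": 35,
    "name": "Karl Jackson"
  },
  {
    "age": 63,
    "name": "Rosa White"
  },
  {
    "age": 65,
    "name": "Noah Moore"
  },
  {
    "age": 56,
    "name": "Frank Harris"
  }
]


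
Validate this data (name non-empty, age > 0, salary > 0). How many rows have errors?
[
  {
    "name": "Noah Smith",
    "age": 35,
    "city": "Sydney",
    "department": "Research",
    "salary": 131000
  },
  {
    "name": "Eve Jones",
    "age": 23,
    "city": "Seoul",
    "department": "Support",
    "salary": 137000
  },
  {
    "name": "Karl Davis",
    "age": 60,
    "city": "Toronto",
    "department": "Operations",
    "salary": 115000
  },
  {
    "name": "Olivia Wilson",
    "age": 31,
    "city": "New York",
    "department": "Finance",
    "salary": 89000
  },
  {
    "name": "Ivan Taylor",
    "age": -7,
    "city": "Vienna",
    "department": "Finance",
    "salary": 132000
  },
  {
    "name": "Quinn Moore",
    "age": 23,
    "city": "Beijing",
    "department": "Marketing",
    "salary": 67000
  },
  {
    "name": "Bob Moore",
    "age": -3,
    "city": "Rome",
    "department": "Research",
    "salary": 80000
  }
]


Validating 7 records:
Rules: name non-empty, age > 0, salary > 0

  Row 1 (Noah Smith): OK
  Row 2 (Eve Jones): OK
  Row 3 (Karl Davis): OK
  Row 4 (Olivia Wilson): OK
  Row 5 (Ivan Taylor): negative age: -7
  Row 6 (Quinn Moore): OK
  Row 7 (Bob Moore): negative age: -3

Total errors: 2

2 errors


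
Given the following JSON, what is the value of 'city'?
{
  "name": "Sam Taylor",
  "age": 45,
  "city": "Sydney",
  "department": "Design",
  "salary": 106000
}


Looking up field 'city'
Value: Sydney

Sydney


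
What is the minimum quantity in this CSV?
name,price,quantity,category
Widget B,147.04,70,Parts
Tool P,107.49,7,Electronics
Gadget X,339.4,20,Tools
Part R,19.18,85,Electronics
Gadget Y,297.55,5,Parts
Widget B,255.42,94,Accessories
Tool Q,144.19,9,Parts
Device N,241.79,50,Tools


Computing minimum quantity:
Values: [70, 7, 20, 85, 5, 94, 9, 50]
Min = 5

5


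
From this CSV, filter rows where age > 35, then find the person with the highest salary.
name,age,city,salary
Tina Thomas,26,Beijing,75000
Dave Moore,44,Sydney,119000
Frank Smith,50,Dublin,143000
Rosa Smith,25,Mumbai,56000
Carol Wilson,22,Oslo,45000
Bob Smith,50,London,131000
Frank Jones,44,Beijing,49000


Filter: age > 35
Sort by: salary (descending)

Filtered records (4):
  Frank Smith, age 50, salary $143000
  Bob Smith, age 50, salary $131000
  Dave Moore, age 44, salary $119000
  Frank Jones, age 44, salary $49000

Highest salary: Frank Smith ($143000)

Frank Smith


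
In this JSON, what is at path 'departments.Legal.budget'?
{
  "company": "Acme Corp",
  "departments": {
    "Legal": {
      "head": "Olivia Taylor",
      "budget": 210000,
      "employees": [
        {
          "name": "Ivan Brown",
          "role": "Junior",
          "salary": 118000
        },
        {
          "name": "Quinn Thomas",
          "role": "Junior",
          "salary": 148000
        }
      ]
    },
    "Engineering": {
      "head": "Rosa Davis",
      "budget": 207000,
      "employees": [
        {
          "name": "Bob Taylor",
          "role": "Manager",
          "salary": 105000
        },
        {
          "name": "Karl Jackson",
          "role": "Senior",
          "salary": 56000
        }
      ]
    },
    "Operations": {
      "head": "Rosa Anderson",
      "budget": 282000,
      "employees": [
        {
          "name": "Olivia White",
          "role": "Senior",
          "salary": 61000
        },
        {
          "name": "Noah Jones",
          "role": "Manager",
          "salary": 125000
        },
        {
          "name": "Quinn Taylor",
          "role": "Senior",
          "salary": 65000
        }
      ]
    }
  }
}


Path: departments.Legal.budget

Navigate:
  -> departments
  -> Legal
  -> budget = 210000

210000


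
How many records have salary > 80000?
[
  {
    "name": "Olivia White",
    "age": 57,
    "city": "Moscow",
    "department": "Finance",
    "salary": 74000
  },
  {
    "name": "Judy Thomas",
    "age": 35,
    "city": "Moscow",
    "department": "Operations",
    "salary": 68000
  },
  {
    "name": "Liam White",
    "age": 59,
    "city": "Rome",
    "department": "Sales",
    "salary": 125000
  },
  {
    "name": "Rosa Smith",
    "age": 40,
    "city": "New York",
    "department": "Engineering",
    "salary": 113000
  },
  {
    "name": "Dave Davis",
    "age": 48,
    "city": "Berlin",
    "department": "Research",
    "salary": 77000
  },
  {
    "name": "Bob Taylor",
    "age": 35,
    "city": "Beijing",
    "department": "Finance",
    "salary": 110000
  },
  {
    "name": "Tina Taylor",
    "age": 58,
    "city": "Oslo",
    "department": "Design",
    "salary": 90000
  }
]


Data: 7 records
Condition: salary > 80000

Checking each record:
  Olivia White: 74000
  Judy Thomas: 68000
  Liam White: 125000 MATCH
  Rosa Smith: 113000 MATCH
  Dave Davis: 77000
  Bob Taylor: 110000 MATCH
  Tina Taylor: 90000 MATCH

Count: 4

4


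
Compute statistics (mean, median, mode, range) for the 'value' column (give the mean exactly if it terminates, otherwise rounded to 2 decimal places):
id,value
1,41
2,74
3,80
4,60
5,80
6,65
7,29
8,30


Data: [41, 74, 80, 60, 80, 65, 29, 30]
Count: 8
Sum: 459
Mean: 459/8 = 57.375
Sorted: [29, 30, 41, 60, 65, 74, 80, 80]
Median: 62.5
Mode: 80 (2 times)
Range: 80 - 29 = 51
Min: 29, Max: 80

mean=57.375, median=62.5, mode=80, range=51


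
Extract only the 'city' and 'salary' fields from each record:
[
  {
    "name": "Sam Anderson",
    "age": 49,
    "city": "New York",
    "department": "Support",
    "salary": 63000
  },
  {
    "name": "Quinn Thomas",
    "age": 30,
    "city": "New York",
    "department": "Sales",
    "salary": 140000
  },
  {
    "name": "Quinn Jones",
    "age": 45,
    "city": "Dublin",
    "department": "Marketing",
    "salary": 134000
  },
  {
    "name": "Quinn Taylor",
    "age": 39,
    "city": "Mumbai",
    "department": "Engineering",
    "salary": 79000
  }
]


Original: 4 records with fields: name, age, city, department, salary
Keep: ['city', 'salary']
Drop: ['name', 'age', 'department']
Result: 4 records, 2 fields each

[
  {
    "city": "New York",
    "salary": 63000
  },
  {
    "city": "New York",
    "salary": 140000
  },
  {
    "city": "Dublin",
    "salary": 134000
  },
  {
    "city": "Mumbai",
    "salary": 79000
  }
]


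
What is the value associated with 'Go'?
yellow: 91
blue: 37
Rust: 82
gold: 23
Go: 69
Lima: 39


Looking up key 'Go'
Value: 69

69


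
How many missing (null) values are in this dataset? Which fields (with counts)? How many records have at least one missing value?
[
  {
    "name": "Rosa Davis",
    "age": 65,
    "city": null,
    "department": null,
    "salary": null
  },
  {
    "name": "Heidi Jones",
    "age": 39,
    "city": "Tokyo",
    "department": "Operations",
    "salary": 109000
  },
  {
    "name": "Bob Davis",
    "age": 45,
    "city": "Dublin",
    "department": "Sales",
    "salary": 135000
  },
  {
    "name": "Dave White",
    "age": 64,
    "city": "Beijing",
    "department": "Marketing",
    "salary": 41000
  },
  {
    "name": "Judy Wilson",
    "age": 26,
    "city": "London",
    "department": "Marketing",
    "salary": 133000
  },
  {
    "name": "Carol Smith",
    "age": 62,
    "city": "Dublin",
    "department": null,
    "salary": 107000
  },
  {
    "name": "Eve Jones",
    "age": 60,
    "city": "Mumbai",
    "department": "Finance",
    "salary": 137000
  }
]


Checking for missing (null) values in 7 records:

  Rosa Davis: city, department, salary
  Heidi Jones: complete
  Bob Davis: complete
  Dave White: complete
  Judy Wilson: complete
  Carol Smith: department
  Eve Jones: complete

Per field:
  name: 0 missing
  age: 0 missing
  city: 1 missing
  department: 2 missing
  salary: 1 missing

Total missing values: 4
Records with any missing: 2

4 missing values (city: 1, department: 2, salary: 1); 2 incomplete records


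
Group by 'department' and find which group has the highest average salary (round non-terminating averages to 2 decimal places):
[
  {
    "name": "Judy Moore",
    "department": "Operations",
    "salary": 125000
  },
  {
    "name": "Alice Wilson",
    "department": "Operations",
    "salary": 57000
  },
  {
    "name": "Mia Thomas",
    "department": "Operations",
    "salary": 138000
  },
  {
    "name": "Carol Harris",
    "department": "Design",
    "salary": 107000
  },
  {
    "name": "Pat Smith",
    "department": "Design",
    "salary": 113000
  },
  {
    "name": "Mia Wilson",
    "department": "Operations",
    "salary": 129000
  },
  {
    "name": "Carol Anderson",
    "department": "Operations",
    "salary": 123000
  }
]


Group by: department

Groups:
  Design: 2 people, avg salary = 220000/2 = $110000
  Operations: 5 people, avg salary = 572000/5 = $114400

Highest average salary: Operations ($114400)

Operations ($114400)


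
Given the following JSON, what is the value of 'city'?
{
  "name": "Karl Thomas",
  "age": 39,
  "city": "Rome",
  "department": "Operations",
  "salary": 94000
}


Looking up field 'city'
Value: Rome

Rome


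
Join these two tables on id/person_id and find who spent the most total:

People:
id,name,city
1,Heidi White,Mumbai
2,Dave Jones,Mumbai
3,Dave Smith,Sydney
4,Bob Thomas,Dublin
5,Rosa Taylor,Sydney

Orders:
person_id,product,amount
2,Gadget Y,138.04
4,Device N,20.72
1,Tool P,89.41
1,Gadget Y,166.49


Join on: people.id = orders.person_id

Joined rows:
  Dave Jones (Mumbai) bought Gadget Y for $138.04
  Bob Thomas (Dublin) bought Device N for $20.72
  Heidi White (Mumbai) bought Tool P for $89.41
  Heidi White (Mumbai) bought Gadget Y for $166.49

Total per person:
  Heidi White: $255.90
  Dave Jones: $138.04
  Bob Thomas: $20.72

Top spender: Heidi White ($255.90)

Heidi White ($255.90)


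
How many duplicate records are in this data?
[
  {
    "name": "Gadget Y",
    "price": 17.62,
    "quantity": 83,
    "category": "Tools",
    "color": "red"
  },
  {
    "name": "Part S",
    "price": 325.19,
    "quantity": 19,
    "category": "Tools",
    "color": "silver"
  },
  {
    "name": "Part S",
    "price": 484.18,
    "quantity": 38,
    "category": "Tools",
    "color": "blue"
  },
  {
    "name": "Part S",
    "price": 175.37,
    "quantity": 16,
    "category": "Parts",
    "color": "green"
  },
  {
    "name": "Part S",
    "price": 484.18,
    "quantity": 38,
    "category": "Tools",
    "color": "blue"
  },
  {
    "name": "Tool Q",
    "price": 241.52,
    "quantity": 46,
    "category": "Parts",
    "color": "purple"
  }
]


Checking 6 records for duplicates:

  Row 1: Gadget Y ($17.62, qty 83)
  Row 2: Part S ($325.19, qty 19)
  Row 3: Part S ($484.18, qty 38)
  Row 4: Part S ($175.37, qty 16)
  Row 5: Part S ($484.18, qty 38) <-- DUPLICATE
  Row 6: Tool Q ($241.52, qty 46)

Duplicates found: 1
Unique records: 5

1 duplicates, 5 unique


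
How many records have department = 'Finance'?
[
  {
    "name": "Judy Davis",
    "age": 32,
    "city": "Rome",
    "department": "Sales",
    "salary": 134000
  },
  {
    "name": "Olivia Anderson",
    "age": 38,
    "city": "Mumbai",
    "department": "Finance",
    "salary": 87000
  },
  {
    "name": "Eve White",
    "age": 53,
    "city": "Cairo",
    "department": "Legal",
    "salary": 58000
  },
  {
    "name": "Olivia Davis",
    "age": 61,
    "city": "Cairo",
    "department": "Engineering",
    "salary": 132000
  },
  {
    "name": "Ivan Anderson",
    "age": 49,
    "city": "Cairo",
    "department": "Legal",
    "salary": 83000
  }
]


Data: 5 records
Condition: department = 'Finance'

Checking each record:
  Judy Davis: Sales
  Olivia Anderson: Finance MATCH
  Eve White: Legal
  Olivia Davis: Engineering
  Ivan Anderson: Legal

Count: 1

1


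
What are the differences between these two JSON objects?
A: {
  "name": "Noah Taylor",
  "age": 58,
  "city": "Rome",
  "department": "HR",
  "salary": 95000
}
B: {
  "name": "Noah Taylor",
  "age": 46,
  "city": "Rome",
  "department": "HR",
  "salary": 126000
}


Comparing each field (in key order):
  name: same
  age: DIFFERENT
  city: same
  department: same
  salary: DIFFERENT
Differences:
  age: 58 -> 46
  salary: 95000 -> 126000

2 field(s) changed

2 changes: age, salary


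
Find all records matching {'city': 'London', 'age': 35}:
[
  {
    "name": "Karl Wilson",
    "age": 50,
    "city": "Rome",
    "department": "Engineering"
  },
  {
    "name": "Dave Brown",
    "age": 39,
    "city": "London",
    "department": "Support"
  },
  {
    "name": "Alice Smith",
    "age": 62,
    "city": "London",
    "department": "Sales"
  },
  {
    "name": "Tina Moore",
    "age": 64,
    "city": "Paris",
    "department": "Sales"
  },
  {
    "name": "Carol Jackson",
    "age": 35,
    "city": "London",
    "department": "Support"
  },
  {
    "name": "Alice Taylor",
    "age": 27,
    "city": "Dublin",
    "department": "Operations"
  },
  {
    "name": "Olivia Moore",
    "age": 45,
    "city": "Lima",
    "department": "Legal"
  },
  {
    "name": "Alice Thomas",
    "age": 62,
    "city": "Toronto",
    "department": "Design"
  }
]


Search criteria: {'city': 'London', 'age': 35}

Checking 8 records:
  Karl Wilson: {city: Rome, age: 50}
  Dave Brown: {city: London, age: 39}
  Alice Smith: {city: London, age: 62}
  Tina Moore: {city: Paris, age: 64}
  Carol Jackson: {city: London, age: 35} <-- MATCH
  Alice Taylor: {city: Dublin, age: 27}
  Olivia Moore: {city: Lima, age: 45}
  Alice Thomas: {city: Toronto, age: 62}

Matches: ["Carol Jackson"]

["Carol Jackson"]


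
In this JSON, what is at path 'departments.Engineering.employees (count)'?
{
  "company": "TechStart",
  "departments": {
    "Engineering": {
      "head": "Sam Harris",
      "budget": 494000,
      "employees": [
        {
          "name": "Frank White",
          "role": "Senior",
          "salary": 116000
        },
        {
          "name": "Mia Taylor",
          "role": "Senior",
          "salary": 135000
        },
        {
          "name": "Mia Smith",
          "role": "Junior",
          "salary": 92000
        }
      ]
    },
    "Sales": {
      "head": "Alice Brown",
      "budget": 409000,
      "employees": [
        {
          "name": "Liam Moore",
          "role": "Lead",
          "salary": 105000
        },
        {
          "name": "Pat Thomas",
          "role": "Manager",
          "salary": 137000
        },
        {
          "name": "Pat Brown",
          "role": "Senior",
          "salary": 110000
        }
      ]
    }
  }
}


Path: departments.Engineering.employees (count)

Navigate:
  -> departments
  -> Engineering
  -> employees (array, length 3)

3


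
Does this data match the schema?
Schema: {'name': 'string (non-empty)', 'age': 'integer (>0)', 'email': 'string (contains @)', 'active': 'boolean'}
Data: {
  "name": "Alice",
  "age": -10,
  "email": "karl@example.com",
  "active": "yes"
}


Validating each field against schema:
  name: OK (non-empty string)
  age: FAIL (-10 is not > 0)
  email: OK (string with @)
  active: FAIL ("yes" is not a boolean)

Result: INVALID (2 errors: age, active)

INVALID (2 errors: age, active)


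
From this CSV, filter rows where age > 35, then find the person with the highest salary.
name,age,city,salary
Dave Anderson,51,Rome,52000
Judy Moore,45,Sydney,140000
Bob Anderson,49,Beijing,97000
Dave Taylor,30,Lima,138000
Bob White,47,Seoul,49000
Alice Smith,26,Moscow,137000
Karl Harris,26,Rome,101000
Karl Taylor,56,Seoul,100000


Filter: age > 35
Sort by: salary (descending)

Filtered records (5):
  Judy Moore, age 45, salary $140000
  Karl Taylor, age 56, salary $100000
  Bob Anderson, age 49, salary $97000
  Dave Anderson, age 51, salary $52000
  Bob White, age 47, salary $49000

Highest salary: Judy Moore ($140000)

Judy Moore


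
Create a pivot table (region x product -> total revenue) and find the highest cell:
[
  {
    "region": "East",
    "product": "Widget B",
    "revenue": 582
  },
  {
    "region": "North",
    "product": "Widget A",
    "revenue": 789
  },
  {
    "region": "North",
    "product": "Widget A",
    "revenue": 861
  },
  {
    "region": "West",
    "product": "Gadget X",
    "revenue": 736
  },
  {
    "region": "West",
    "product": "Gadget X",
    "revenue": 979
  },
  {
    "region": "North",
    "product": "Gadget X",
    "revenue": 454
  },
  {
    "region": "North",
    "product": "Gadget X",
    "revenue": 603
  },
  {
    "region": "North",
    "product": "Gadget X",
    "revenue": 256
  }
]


Pivot: region (rows) x product (columns) -> total revenue

     Gadget X      Widget A      Widget B    
East             0             0           582  
North         1313          1650             0  
West          1715             0             0  

Highest: West / Gadget X = $1715

West / Gadget X = $1715


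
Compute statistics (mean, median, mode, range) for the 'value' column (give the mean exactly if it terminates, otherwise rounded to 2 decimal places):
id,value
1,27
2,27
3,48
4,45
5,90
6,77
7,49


Data: [27, 27, 48, 45, 90, 77, 49]
Count: 7
Sum: 363
Mean: 363/7 ≈ 51.86 (rounded to 2 decimal places)
Sorted: [27, 27, 45, 48, 49, 77, 90]
Median: 48.0
Mode: 27 (2 times)
Range: 90 - 27 = 63
Min: 27, Max: 90

mean≈51.86, median=48.0, mode=27, range=63


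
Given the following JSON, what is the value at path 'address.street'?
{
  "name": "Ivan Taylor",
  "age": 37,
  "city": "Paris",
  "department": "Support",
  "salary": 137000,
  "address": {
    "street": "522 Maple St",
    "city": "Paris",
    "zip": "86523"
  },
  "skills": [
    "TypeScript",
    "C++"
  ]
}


Query: address.street
Path: address -> street
Value: 522 Maple St

522 Maple St


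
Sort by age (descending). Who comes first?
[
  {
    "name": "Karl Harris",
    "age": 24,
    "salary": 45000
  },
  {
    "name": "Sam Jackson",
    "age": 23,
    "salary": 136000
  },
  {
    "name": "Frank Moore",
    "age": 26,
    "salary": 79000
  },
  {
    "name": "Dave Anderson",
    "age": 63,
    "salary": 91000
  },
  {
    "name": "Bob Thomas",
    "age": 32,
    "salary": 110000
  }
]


Sort by: age (descending)

Sorted order:
  1. Dave Anderson (age = 63)
  2. Bob Thomas (age = 32)
  3. Frank Moore (age = 26)
  4. Karl Harris (age = 24)
  5. Sam Jackson (age = 23)

First: Dave Anderson

Dave Anderson


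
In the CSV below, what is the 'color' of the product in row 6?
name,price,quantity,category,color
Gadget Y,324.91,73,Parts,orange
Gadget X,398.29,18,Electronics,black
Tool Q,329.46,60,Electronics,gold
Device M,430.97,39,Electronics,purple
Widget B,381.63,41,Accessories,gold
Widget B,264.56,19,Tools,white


Query: Row 6 ('Widget B'), column 'color'
Value: white

white


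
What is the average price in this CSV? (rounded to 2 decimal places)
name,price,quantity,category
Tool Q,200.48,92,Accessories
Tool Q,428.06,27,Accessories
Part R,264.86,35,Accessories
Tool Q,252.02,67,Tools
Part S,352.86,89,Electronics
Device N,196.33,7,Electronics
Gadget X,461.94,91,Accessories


Computing average price:
Values: [200.48, 428.06, 264.86, 252.02, 352.86, 196.33, 461.94]
Sum = 2156.55
Count = 7
Average = 2156.55/7 ≈ 308.08 (rounded to 2 decimal places)

308.08


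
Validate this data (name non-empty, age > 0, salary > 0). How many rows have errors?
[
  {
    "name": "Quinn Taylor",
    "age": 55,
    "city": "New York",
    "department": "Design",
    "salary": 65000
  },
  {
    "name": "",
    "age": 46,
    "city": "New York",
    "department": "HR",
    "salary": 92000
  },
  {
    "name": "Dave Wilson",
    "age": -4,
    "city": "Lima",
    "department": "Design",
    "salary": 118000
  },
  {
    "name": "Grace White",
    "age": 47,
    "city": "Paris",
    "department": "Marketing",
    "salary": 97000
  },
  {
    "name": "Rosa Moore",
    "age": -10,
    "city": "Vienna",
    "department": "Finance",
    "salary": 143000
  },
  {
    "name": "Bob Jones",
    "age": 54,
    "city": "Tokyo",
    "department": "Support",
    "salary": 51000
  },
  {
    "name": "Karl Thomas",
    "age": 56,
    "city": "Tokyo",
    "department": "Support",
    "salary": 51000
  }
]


Validating 7 records:
Rules: name non-empty, age > 0, salary > 0

  Row 1 (Quinn Taylor): OK
  Row 2 (???): empty name
  Row 3 (Dave Wilson): negative age: -4
  Row 4 (Grace White): OK
  Row 5 (Rosa Moore): negative age: -10
  Row 6 (Bob Jones): OK
  Row 7 (Karl Thomas): OK

Total errors: 3

3 errors


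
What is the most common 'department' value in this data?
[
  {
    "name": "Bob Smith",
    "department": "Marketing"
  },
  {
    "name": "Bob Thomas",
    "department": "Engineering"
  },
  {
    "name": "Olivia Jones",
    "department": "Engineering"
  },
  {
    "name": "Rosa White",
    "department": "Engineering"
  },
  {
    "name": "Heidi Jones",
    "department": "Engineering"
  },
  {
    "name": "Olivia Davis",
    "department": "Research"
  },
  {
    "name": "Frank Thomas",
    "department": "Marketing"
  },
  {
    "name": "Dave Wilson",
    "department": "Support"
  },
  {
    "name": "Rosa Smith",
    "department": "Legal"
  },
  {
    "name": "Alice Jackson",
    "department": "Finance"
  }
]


Counting 'department' values across 10 records:

  Engineering: 4 ####
  Marketing: 2 ##
  Research: 1 #
  Support: 1 #
  Legal: 1 #
  Finance: 1 #

Most common: Engineering (4 times)

Engineering (4 times)
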